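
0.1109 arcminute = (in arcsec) 6.654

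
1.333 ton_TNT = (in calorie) 1.333e+09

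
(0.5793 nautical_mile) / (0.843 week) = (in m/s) 0.002104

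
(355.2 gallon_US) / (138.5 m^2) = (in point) 27.52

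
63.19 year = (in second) 1.993e+09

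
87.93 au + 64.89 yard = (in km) 1.315e+10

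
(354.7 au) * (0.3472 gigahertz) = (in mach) 5.411e+19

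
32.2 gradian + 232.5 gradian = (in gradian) 264.7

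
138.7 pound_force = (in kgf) 62.91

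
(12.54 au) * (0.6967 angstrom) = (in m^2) 130.7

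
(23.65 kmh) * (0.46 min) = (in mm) 1.813e+05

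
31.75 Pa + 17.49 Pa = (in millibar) 0.4924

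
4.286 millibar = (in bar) 0.004286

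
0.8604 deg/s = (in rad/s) 0.01502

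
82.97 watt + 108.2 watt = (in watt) 191.2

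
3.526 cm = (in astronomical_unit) 2.357e-13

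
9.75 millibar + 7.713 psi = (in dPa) 5.415e+05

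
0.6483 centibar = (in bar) 0.006483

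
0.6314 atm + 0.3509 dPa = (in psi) 9.279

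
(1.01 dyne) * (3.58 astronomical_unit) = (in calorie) 1.293e+06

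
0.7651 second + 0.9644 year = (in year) 0.9644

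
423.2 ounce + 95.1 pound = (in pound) 121.5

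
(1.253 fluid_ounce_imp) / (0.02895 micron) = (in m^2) 1230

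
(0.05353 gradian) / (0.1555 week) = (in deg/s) 5.123e-07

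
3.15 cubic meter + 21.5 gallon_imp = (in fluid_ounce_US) 1.098e+05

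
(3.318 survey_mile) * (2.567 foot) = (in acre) 1.032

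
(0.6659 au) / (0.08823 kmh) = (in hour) 1.129e+09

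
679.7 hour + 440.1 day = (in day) 468.4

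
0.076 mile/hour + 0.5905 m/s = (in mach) 0.001834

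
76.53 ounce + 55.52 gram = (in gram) 2225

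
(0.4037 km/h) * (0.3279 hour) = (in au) 8.849e-10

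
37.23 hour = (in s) 1.34e+05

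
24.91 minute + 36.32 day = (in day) 36.34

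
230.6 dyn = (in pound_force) 0.0005184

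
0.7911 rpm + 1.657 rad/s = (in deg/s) 99.69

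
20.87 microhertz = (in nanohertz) 2.087e+04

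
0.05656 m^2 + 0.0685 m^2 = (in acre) 3.09e-05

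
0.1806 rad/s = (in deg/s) 10.35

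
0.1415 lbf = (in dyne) 6.294e+04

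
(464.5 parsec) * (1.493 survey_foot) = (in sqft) 7.021e+19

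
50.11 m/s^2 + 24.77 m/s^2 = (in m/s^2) 74.88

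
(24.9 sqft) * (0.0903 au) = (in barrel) 1.966e+11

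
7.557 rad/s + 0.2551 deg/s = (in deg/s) 433.2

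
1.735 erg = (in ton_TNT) 4.147e-17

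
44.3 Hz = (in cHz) 4430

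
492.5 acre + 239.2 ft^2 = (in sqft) 2.145e+07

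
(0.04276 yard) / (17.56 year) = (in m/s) 7.061e-11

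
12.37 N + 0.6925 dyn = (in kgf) 1.261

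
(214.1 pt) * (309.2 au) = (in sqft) 3.761e+13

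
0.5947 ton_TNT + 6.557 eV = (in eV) 1.553e+28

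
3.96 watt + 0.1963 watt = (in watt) 4.156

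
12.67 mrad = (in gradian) 0.8066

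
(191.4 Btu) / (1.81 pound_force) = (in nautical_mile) 13.54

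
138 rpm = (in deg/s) 828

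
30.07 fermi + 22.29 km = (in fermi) 2.229e+19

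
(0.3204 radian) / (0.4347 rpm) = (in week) 1.164e-05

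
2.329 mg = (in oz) 8.215e-05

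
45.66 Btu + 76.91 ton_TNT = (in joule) 3.218e+11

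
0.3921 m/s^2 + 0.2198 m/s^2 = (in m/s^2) 0.6119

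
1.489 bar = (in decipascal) 1.489e+06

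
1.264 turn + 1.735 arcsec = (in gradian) 505.6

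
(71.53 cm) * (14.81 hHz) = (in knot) 2059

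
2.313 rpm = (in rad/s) 0.2422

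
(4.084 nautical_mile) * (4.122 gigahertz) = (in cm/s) 3.118e+15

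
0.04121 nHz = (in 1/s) 4.121e-11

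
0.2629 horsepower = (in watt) 196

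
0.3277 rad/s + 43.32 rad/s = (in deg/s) 2501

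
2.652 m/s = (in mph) 5.932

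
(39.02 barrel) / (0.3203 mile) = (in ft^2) 0.1295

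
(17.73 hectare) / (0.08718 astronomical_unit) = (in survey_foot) 4.46e-05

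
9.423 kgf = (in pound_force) 20.77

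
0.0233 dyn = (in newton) 2.33e-07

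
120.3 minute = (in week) 0.01193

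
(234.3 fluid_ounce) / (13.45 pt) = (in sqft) 15.72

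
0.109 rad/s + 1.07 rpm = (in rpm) 2.111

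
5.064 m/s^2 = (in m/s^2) 5.064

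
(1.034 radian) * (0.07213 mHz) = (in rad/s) 7.458e-05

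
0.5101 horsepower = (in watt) 380.4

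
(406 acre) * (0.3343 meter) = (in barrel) 3.455e+06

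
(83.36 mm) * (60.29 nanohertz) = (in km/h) 1.809e-08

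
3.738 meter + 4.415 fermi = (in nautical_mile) 0.002018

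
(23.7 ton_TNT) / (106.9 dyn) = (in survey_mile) 5.764e+10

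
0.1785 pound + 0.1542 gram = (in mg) 8.112e+04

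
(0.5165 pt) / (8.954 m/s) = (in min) 3.392e-07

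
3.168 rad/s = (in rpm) 30.25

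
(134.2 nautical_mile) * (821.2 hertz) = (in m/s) 2.041e+08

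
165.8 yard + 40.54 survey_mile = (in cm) 6.539e+06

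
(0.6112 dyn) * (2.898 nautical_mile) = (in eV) 2.047e+17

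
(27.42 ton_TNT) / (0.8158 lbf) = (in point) 8.962e+13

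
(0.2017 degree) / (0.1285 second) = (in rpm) 0.2616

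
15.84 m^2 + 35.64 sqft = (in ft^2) 206.1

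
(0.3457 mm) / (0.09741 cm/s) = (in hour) 9.858e-05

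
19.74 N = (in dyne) 1.974e+06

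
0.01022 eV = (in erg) 1.637e-14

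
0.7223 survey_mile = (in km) 1.162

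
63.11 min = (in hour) 1.052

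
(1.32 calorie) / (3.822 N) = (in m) 1.445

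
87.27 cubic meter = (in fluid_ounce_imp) 3.071e+06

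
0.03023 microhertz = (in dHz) 3.023e-07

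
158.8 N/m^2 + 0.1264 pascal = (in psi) 0.02305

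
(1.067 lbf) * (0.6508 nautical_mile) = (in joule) 5721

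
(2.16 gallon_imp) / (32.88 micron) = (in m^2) 298.6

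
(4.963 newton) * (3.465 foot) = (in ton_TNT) 1.253e-09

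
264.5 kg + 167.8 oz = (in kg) 269.3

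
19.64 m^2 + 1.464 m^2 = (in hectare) 0.00211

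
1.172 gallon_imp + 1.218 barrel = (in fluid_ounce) 6728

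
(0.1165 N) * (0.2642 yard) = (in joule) 0.02814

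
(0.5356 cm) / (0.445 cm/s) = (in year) 3.817e-08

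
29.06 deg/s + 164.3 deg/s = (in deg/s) 193.4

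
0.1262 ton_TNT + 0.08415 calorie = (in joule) 5.28e+08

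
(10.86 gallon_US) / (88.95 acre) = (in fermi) 1.142e+08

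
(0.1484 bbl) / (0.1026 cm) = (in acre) 0.005682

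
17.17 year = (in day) 6267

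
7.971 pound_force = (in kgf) 3.616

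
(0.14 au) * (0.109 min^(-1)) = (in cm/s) 3.805e+09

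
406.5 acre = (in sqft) 1.771e+07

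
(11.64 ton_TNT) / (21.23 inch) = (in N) 9.032e+10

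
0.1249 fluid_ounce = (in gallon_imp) 0.0008125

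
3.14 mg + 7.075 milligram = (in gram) 0.01022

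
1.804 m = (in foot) 5.919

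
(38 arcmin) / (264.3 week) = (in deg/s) 3.962e-09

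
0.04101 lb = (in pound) 0.04101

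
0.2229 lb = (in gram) 101.1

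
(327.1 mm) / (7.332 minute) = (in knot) 0.001445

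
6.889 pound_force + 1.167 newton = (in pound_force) 7.151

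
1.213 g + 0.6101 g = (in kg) 0.001823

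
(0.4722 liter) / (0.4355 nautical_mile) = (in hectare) 5.855e-11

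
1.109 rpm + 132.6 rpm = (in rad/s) 14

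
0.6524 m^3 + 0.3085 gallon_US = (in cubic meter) 0.6536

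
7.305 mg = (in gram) 0.007305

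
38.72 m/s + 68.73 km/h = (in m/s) 57.81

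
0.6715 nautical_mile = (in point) 3.525e+06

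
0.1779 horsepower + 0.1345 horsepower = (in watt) 233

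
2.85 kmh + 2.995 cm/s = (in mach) 0.002413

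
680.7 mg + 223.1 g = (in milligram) 2.238e+05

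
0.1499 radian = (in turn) 0.02386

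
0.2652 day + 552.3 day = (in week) 78.94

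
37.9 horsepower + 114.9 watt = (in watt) 2.838e+04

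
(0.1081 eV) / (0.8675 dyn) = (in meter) 1.996e-15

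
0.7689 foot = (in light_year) 2.477e-17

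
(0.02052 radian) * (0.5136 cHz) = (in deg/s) 0.006038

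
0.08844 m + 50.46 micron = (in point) 250.8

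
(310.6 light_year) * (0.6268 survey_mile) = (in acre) 7.325e+17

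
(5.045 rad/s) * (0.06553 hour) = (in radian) 1190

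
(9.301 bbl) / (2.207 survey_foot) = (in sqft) 23.66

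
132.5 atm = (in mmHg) 1.007e+05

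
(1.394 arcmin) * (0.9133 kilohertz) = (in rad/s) 0.3703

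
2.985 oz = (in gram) 84.62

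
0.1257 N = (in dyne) 1.257e+04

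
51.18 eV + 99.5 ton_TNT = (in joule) 4.163e+11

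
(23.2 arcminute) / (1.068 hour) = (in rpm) 1.676e-05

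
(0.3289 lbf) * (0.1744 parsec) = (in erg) 7.873e+22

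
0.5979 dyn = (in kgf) 6.097e-07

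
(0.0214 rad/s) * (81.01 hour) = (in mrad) 6.241e+06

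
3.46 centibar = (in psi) 0.5018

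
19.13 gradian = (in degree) 17.22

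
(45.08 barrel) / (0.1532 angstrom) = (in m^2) 4.678e+11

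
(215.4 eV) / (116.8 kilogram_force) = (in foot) 9.885e-20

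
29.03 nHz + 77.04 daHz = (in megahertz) 0.0007704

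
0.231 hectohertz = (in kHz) 0.0231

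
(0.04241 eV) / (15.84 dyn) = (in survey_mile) 2.665e-20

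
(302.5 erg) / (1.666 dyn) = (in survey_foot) 5.957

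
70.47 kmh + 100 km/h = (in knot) 92.05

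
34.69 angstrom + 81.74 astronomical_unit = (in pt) 3.466e+16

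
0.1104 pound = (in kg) 0.05008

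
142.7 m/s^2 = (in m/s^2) 142.7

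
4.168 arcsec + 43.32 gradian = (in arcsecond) 1.404e+05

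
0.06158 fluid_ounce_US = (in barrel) 1.145e-05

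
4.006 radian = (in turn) 0.6376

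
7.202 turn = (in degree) 2593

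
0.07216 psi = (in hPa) 4.975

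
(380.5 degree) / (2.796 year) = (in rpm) 7.192e-07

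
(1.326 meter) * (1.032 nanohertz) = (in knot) 2.66e-09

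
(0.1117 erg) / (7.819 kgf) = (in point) 4.129e-07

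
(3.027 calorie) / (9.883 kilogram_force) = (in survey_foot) 0.4287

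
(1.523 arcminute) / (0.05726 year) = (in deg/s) 1.406e-08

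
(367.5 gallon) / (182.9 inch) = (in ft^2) 3.223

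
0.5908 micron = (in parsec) 1.915e-23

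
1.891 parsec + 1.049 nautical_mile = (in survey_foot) 1.914e+17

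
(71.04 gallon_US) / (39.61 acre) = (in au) 1.121e-17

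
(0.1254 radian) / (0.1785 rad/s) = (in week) 1.162e-06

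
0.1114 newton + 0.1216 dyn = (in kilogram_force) 0.01136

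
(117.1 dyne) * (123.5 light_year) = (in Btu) 1.297e+12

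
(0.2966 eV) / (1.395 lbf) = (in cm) 7.658e-19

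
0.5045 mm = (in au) 3.372e-15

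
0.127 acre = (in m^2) 514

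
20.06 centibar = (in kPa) 20.06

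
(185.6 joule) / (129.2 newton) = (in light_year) 1.518e-16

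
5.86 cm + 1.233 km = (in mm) 1.233e+06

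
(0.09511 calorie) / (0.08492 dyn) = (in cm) 4.686e+07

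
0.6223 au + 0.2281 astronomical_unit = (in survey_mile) 7.905e+07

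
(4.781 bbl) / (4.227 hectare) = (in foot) 5.9e-05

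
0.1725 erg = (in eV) 1.077e+11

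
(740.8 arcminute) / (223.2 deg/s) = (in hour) 1.537e-05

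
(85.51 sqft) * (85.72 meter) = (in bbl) 4283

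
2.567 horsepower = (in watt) 1914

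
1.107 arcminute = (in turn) 5.125e-05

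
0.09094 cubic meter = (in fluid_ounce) 3075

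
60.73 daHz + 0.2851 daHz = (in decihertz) 6102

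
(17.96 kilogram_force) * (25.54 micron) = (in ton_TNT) 1.075e-12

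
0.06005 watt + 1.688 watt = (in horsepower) 0.002344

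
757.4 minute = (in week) 0.07514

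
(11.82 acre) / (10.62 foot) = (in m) 1.478e+04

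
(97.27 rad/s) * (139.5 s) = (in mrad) 1.357e+07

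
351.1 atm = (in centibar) 3.558e+04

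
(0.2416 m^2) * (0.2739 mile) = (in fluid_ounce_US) 3.601e+06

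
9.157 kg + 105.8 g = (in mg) 9.263e+06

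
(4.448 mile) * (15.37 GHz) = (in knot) 2.139e+14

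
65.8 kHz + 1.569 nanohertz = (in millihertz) 6.58e+07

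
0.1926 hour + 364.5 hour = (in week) 2.171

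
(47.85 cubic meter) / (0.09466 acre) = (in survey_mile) 7.762e-05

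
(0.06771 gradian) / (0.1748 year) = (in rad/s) 1.929e-10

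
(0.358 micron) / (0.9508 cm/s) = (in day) 4.358e-10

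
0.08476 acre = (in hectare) 0.0343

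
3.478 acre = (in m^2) 1.407e+04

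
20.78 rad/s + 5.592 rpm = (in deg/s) 1224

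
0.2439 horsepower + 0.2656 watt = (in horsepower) 0.2443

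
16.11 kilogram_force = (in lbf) 35.52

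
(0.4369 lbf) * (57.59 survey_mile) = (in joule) 1.801e+05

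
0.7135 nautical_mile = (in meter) 1321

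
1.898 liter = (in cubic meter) 0.001898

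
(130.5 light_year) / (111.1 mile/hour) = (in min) 4.143e+14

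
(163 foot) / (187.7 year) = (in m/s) 8.393e-09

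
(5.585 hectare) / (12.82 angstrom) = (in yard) 4.764e+13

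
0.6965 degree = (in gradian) 0.7739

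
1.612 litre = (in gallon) 0.4258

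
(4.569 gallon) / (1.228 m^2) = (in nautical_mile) 7.605e-06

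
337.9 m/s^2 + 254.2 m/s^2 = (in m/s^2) 592.1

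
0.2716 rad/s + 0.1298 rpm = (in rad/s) 0.2852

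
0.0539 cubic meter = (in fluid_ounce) 1823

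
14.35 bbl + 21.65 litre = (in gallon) 608.4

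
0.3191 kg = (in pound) 0.7035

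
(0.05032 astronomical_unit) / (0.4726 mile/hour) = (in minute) 5.938e+08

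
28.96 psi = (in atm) 1.971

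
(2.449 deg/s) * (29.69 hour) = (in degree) 2.618e+05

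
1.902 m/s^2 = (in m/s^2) 1.902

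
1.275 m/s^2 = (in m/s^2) 1.275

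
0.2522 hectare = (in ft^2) 2.715e+04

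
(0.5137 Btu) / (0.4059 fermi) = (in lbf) 3.002e+17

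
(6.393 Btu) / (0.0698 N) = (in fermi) 9.663e+19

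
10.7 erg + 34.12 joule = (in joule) 34.12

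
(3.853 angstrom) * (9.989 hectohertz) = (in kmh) 1.386e-06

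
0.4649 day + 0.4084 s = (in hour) 11.16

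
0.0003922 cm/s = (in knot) 7.624e-06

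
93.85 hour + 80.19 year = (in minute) 4.215e+07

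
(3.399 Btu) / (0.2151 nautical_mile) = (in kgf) 0.918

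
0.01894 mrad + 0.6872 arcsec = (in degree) 0.001276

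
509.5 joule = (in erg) 5.095e+09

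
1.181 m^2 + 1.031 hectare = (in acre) 2.548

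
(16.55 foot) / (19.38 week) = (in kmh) 1.549e-06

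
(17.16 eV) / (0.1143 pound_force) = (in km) 5.407e-21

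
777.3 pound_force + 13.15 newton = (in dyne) 3.471e+08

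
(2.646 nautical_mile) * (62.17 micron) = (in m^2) 0.3047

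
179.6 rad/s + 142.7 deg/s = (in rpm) 1739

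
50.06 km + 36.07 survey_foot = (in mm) 5.007e+07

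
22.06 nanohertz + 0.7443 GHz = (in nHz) 7.443e+17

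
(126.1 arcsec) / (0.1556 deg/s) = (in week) 3.722e-07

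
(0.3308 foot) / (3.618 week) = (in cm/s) 4.608e-06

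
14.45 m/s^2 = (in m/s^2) 14.45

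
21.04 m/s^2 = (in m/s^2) 21.04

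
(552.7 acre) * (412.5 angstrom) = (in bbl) 0.5803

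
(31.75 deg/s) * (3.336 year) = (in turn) 9.278e+06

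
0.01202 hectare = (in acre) 0.0297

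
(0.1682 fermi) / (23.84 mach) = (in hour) 5.756e-24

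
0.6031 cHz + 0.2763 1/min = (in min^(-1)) 0.6382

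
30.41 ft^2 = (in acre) 0.0006981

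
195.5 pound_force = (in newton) 869.6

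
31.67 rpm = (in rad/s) 3.316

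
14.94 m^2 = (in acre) 0.003692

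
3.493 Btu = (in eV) 2.3e+22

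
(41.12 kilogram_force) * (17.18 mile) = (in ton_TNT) 0.002665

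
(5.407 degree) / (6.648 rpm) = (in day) 1.569e-06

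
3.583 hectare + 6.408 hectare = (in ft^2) 1.075e+06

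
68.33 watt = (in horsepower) 0.09163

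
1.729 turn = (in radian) 10.86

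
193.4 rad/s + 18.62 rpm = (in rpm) 1865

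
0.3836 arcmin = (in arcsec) 23.02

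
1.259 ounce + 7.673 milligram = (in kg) 0.0357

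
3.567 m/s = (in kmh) 12.84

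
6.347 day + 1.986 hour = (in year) 0.01762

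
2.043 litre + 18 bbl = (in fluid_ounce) 9.684e+04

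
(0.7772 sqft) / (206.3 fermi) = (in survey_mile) 2.175e+08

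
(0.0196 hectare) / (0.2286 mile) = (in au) 3.561e-12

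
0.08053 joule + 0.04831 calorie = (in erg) 2.827e+06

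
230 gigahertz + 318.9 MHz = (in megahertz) 2.303e+05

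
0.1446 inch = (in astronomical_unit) 2.455e-14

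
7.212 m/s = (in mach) 0.02118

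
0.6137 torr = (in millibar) 0.8182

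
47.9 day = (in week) 6.843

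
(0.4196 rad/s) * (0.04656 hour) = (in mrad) 7.033e+04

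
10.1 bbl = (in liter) 1606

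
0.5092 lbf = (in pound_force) 0.5092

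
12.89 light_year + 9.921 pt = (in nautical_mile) 6.585e+13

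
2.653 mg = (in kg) 2.653e-06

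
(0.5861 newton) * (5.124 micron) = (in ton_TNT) 7.178e-16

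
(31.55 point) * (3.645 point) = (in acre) 3.537e-09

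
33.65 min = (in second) 2019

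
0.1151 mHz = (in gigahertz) 1.151e-13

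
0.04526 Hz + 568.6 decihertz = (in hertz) 56.91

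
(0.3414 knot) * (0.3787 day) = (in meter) 5747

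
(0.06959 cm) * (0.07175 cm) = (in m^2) 4.993e-07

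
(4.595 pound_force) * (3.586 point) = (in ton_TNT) 6.18e-12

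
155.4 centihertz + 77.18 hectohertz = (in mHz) 7.72e+06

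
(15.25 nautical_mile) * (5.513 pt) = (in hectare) 0.005493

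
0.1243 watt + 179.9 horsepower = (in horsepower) 179.9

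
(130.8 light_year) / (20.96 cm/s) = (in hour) 1.64e+15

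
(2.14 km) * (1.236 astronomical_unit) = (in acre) 9.778e+10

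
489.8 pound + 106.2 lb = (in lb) 596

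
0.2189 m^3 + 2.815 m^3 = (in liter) 3034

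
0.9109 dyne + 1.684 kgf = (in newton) 16.51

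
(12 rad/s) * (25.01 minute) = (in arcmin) 6.19e+07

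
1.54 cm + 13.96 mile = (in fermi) 2.247e+19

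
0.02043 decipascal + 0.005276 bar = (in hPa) 5.276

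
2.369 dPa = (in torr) 0.001777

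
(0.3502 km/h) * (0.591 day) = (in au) 3.32e-08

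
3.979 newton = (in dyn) 3.979e+05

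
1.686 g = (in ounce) 0.05947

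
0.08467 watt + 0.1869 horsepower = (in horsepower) 0.187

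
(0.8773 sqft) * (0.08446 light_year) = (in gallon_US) 1.72e+16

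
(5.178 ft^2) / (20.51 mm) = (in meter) 23.45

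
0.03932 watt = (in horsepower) 5.273e-05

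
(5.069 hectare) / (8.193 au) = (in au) 2.765e-19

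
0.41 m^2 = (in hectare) 4.1e-05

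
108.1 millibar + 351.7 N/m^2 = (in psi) 1.619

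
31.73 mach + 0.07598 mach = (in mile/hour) 2.423e+04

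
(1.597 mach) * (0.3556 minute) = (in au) 7.755e-08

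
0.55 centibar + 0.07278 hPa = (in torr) 4.18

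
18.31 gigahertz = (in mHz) 1.831e+13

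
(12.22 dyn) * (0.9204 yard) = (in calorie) 2.458e-05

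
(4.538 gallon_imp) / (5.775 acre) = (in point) 0.002502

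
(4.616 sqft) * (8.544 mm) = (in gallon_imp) 0.806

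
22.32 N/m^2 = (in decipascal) 223.2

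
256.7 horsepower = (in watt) 1.914e+05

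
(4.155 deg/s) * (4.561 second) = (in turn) 0.05264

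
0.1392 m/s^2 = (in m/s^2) 0.1392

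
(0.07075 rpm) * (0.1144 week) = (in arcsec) 1.057e+08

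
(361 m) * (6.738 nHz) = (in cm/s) 0.0002432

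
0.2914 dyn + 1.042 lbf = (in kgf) 0.4726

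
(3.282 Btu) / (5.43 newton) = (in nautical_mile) 0.3443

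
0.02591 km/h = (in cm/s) 0.7197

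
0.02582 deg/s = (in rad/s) 0.0004506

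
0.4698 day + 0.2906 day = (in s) 6.57e+04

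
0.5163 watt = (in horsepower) 0.0006924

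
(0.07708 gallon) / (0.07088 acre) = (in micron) 1.017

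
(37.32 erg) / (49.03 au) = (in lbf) 1.144e-19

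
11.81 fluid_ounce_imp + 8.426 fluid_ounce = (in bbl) 0.003678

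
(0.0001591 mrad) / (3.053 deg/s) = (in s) 2.986e-06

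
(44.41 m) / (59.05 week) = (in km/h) 4.477e-06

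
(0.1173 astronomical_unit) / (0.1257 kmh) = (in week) 8.31e+05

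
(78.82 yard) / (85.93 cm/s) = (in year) 2.66e-06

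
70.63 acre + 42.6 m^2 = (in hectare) 28.59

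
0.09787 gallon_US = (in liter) 0.3705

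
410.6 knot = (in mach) 0.6204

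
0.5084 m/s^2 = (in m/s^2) 0.5084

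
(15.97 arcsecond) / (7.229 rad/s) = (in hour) 2.975e-09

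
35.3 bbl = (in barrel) 35.3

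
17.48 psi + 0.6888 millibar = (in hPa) 1206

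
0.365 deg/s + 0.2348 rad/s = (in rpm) 2.303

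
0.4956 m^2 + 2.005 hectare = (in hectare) 2.005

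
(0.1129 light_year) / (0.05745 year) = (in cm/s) 5.896e+10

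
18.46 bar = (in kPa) 1846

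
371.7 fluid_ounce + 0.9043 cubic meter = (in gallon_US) 241.8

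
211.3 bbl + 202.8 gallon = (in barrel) 216.1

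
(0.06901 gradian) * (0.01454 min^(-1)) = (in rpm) 2.509e-06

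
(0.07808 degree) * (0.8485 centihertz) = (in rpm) 0.0001104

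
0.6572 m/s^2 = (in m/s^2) 0.6572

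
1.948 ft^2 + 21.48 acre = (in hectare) 8.693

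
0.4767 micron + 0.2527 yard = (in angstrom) 2.311e+09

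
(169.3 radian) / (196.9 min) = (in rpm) 0.1368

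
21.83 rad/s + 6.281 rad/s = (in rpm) 268.4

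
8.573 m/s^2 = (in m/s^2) 8.573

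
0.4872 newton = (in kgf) 0.04968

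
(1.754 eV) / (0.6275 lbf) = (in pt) 2.854e-16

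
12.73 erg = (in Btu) 1.207e-09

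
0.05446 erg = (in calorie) 1.302e-09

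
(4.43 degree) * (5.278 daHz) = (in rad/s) 4.081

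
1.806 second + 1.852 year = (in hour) 1.622e+04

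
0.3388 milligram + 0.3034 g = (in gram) 0.3037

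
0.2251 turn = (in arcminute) 4862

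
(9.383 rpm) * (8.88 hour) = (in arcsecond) 6.479e+09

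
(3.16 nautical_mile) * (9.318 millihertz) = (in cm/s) 5453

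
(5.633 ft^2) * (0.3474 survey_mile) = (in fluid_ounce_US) 9.893e+06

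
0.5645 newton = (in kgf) 0.05756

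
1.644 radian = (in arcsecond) 3.391e+05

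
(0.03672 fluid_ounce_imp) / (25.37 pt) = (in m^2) 0.0001166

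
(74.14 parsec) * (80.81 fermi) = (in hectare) 18.49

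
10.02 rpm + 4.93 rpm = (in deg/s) 89.7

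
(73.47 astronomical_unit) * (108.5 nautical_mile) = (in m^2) 2.209e+18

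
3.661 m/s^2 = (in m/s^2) 3.661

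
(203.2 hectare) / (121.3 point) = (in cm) 4.749e+09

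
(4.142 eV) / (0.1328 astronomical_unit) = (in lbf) 7.509e-30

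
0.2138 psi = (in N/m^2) 1474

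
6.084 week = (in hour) 1022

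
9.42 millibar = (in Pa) 942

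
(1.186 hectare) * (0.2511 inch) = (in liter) 7.564e+04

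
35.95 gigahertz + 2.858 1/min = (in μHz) 3.595e+16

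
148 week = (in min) 1.492e+06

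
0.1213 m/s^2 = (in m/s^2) 0.1213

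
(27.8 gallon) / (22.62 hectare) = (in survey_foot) 1.526e-06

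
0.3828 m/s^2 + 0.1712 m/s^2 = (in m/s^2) 0.554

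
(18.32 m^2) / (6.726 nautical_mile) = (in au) 9.831e-15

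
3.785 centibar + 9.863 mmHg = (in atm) 0.05033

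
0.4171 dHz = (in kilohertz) 4.171e-05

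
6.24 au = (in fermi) 9.335e+26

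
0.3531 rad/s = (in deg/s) 20.23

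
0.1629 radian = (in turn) 0.02593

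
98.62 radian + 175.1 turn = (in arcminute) 4.121e+06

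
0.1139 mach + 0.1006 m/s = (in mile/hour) 86.98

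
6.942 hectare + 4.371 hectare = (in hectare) 11.31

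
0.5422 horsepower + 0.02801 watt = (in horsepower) 0.5422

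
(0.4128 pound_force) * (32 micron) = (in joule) 5.876e-05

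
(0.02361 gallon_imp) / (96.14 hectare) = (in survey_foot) 3.663e-10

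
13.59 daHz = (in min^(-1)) 8154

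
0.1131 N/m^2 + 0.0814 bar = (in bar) 0.0814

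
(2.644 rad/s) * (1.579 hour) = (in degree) 8.611e+05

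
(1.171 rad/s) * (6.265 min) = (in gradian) 2.802e+04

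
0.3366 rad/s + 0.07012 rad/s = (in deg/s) 23.3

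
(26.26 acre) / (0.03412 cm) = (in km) 3.115e+05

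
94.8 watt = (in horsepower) 0.1271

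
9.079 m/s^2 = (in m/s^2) 9.079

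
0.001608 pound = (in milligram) 729.4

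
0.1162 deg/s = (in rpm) 0.01937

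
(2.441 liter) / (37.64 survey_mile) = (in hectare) 4.03e-12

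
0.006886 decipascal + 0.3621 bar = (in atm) 0.3574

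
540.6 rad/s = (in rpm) 5162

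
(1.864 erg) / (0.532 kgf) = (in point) 0.0001013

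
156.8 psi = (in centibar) 1081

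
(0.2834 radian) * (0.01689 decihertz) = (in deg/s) 0.02743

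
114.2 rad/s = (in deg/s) 6543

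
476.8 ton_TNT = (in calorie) 4.768e+11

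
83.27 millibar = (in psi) 1.208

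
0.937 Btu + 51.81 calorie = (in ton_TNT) 2.881e-07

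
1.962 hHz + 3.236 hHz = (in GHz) 5.198e-07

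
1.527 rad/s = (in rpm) 14.58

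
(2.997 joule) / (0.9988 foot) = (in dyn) 9.844e+05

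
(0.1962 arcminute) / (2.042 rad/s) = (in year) 8.863e-13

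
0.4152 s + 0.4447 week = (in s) 2.69e+05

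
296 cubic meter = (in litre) 2.96e+05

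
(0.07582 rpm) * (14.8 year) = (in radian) 3.706e+06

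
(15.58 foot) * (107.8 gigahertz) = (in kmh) 1.843e+12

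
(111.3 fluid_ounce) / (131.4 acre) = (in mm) 6.19e-06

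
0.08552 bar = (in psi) 1.24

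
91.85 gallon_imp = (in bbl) 2.626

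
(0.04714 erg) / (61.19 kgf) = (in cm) 7.856e-10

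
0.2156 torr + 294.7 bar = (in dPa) 2.947e+08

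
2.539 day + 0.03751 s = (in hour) 60.94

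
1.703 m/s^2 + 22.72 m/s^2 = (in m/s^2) 24.42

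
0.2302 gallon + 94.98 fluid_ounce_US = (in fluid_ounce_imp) 129.5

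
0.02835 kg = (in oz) 1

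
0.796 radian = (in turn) 0.1267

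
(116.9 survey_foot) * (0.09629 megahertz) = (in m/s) 3.431e+06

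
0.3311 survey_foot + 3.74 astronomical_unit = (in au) 3.74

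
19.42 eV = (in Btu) 2.949e-21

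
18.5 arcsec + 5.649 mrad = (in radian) 0.005739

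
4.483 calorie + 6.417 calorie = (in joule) 45.61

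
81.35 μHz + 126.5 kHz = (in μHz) 1.265e+11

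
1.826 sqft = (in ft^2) 1.826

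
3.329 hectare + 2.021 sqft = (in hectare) 3.329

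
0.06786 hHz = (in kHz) 0.006786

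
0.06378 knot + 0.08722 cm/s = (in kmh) 0.1213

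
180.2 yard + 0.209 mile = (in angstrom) 5.011e+12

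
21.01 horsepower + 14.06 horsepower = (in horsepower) 35.07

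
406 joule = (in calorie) 97.04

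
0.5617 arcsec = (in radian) 2.723e-06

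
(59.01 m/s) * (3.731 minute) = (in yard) 1.445e+04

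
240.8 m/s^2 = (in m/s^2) 240.8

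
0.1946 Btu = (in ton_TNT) 4.907e-08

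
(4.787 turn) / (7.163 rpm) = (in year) 1.271e-06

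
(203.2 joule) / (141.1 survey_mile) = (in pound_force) 0.0002012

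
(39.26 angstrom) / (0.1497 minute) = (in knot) 8.496e-10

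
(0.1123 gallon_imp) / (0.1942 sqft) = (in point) 80.21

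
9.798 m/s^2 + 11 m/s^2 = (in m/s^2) 20.8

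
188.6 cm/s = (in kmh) 6.79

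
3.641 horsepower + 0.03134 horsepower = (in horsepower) 3.672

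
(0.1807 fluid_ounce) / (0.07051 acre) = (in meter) 1.873e-08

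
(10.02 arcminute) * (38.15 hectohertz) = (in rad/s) 11.12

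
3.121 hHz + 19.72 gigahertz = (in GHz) 19.72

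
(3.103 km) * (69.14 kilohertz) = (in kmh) 7.723e+08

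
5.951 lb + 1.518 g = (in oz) 95.27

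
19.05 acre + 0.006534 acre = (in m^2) 7.712e+04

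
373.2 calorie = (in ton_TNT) 3.732e-07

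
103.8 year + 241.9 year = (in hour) 3.028e+06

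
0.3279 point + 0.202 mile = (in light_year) 3.436e-14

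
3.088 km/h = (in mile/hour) 1.919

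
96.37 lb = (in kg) 43.71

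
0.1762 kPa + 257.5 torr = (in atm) 0.3406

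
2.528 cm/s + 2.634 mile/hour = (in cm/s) 120.3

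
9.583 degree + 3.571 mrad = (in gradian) 10.88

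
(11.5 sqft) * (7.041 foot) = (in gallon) 605.7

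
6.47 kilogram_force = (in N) 63.45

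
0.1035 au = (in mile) 9.621e+06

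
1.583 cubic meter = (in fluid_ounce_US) 5.353e+04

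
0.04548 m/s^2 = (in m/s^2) 0.04548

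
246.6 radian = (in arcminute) 8.477e+05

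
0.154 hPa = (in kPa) 0.0154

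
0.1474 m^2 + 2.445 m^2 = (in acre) 0.0006406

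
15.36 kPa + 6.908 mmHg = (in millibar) 162.8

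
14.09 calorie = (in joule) 58.95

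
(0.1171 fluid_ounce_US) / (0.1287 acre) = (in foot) 2.181e-08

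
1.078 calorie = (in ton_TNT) 1.078e-09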